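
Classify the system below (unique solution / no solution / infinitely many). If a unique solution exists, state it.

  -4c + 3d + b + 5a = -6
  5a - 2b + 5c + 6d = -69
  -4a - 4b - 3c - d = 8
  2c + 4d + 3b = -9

Row-reduce the augmented matrix:
R1 ← R1 / (5).
R2 ← R2 − 5·R1.
R3 ← R3 + 4·R1.
R2 ← R2 / (-3).
R1 ← R1 − 1/5·R2.
R3 ← R3 + 16/5·R2.
R4 ← R4 − 3·R2.
R3 ← R3 / (-79/5).
R1 ← R1 + 1/5·R3.
R2 ← R2 + 3·R3.
R4 ← R4 − 11·R3.
R4 ← R4 / (454/79).
R1 ← R1 − 65/79·R4.
R2 ← R2 + 52/79·R4.
R3 ← R3 − 9/79·R4.
Reading off the reduced rows gives a = -3, b = 5, c = -4, d = -4.

a = -3, b = 5, c = -4, d = -4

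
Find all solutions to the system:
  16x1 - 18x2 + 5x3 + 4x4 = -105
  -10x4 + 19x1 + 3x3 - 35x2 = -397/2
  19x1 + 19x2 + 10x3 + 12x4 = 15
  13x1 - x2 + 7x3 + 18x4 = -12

Row-reduce:
R1 ← R1 / (16).
R2 ← R2 − 19·R1.
R3 ← R3 − 19·R1.
R4 ← R4 − 13·R1.
R2 ← R2 / (-109/8).
R1 ← R1 + 9/8·R2.
R3 ← R3 − 323/8·R2.
R4 ← R4 − 109/8·R2.
R3 ← R3 / (-506/109).
R1 ← R1 − 121/218·R3.
R2 ← R2 − 47/218·R3.
Row 4 reduces to 0 = -1/2, a contradiction. The system is inconsistent.

no solution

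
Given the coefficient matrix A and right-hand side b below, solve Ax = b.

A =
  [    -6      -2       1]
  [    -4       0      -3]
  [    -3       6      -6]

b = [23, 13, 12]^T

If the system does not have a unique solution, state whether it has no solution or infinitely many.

Row-reduce the augmented matrix:
R1 ← R1 / (-6).
R2 ← R2 + 4·R1.
R3 ← R3 + 3·R1.
R2 ← R2 / (4/3).
R1 ← R1 − 1/3·R2.
R3 ← R3 − 7·R2.
R3 ← R3 / (51/4).
R1 ← R1 − 3/4·R3.
R2 ← R2 + 11/4·R3.
Reading off the reduced rows gives x_1 = -4, x_2 = 1, x_3 = 1.

x_1 = -4, x_2 = 1, x_3 = 1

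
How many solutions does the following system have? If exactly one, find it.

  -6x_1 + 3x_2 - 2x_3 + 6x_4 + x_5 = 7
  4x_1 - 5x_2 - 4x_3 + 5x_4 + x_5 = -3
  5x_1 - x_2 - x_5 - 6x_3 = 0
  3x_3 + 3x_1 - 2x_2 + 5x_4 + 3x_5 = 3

infinitely many solutions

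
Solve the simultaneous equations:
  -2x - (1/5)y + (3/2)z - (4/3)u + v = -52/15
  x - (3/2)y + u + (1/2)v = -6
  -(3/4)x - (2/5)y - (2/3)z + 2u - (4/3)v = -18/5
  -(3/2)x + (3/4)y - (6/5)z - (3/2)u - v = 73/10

infinitely many solutions

Row-reduce:
R1 ← R1 / (-2).
R2 ← R2 − 1·R1.
R3 ← R3 + 3/4·R1.
R4 ← R4 + 3/2·R1.
R2 ← R2 / (-8/5).
R1 ← R1 − 1/10·R2.
R3 ← R3 + 13/40·R2.
R4 ← R4 − 9/10·R2.
R3 ← R3 / (-1061/768).
R1 ← R1 + 45/64·R3.
R2 ← R2 + 15/32·R3.
R4 ← R4 + 609/320·R3.
R4 ← R4 / (-19433/5305).
R1 ← R1 + 584/1061·R4.
R2 ← R2 + 3290/3183·R4.
R3 ← R3 + 1868/1061·R4.
Rank is 4 with 5 unknowns, leaving v free.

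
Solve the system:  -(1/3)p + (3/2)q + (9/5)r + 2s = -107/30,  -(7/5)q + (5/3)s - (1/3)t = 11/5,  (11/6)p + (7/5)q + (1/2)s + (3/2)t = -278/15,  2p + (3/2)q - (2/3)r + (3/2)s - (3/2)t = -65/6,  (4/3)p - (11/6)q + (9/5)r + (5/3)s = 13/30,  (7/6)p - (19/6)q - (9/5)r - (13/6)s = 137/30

Row-reduce:
R1 ← R1 / (-1/3).
R3 ← R3 − 11/6·R1.
R4 ← R4 − 2·R1.
R5 ← R5 − 4/3·R1.
R6 ← R6 − 7/6·R1.
R2 ← R2 / (-7/5).
R1 ← R1 + 9/2·R2.
R3 ← R3 − 193/20·R2.
R4 ← R4 − 21/2·R2.
R5 ← R5 − 25/6·R2.
R6 ← R6 − 25/12·R2.
R3 ← R3 / (99/10).
R1 ← R1 + 27/5·R3.
R4 ← R4 − 152/15·R3.
R5 ← R5 − 9·R3.
R6 ← R6 − 9/2·R3.
R4 ← R4 / (15406/6237).
R1 ← R1 − 13/11·R4.
R2 ← R2 + 25/21·R4.
R3 ← R3 − 9655/4158·R4.
R5 ← R5 + 4346/693·R4.
R6 ← R6 + 2173/693·R4.
R5 ← R5 / (-192953/23109).
R1 ← R1 − 16635/7703·R5.
R2 ← R2 + 9985/7703·R5.
R3 ← R3 − 44865/15406·R5.
R4 ← R4 + 9928/7703·R5.
R6 ← R6 + 192953/46218·R5.
Row 6 reduces to 0 = -1, a contradiction. The system is inconsistent.

no solution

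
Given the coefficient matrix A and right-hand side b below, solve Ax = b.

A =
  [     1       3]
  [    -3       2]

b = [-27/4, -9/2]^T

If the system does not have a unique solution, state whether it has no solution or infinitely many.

x_1 = 0, x_2 = -9/4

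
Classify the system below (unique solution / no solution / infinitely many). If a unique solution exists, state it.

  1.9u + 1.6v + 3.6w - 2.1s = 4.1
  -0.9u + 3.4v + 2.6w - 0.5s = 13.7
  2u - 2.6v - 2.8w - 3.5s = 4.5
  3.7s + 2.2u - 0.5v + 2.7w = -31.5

Row-reduce the augmented matrix:
R1 ← R1 / (19/10).
R2 ← R2 + 9/10·R1.
R3 ← R3 − 2·R1.
R4 ← R4 − 11/5·R1.
R2 ← R2 / (79/19).
R1 ← R1 − 16/19·R2.
R3 ← R3 + 407/95·R2.
R4 ← R4 + 447/190·R2.
R3 ← R3 / (-4253/1975).
R1 ← R1 − 404/395·R3.
R2 ← R2 − 409/395·R3.
R4 ← R4 − 1911/1975·R3.
R4 ← R4 / (85366/21265).
R1 ← R1 + 9129/4253·R4.
R2 ← R2 + 14631/8506·R4.
R3 ← R3 − 11177/8506·R4.
Reading off the reduced rows gives u = -4, v = 3, w = -1, s = -5.

u = -4, v = 3, w = -1, s = -5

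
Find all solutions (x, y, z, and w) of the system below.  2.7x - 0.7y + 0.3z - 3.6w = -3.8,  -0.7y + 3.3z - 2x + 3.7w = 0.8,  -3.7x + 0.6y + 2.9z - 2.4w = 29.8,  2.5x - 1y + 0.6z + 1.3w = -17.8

x = -5, y = 2, z = 1, w = -3

Row-reduce the augmented matrix:
R1 ← R1 / (27/10).
R2 ← R2 + 2·R1.
R3 ← R3 + 37/10·R1.
R4 ← R4 − 5/2·R1.
R2 ← R2 / (-329/270).
R1 ← R1 + 7/27·R2.
R3 ← R3 + 97/270·R2.
R4 ← R4 + 19/54·R2.
R3 ← R3 / (7477/3290).
R1 ← R1 + 30/47·R3.
R2 ← R2 + 951/329·R3.
R4 ← R4 + 1143/1645·R3.
R4 ← R4 / (14952/7477).
R1 ← R1 + 27653/7477·R4.
R2 ← R2 + 78978/7477·R4.
R3 ← R3 + 25129/7477·R4.
Reading off the reduced rows gives x = -5, y = 2, z = 1, w = -3.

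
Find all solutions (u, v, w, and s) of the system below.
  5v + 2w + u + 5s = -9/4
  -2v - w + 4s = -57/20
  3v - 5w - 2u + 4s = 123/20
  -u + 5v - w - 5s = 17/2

u = 1, v = 4/5, w = -7/4, s = -3/4

Row-reduce the augmented matrix:
R3 ← R3 + 2·R1.
R4 ← R4 + 1·R1.
R2 ← R2 / (-2).
R1 ← R1 − 5·R2.
R3 ← R3 − 13·R2.
R4 ← R4 − 10·R2.
R3 ← R3 / (-15/2).
R1 ← R1 + 1/2·R3.
R2 ← R2 − 1/2·R3.
R4 ← R4 + 4·R3.
R4 ← R4 / (-4/3).
R1 ← R1 − 37/3·R4.
R2 ← R2 − 2/3·R4.
R3 ← R3 + 16/3·R4.
Reading off the reduced rows gives u = 1, v = 4/5, w = -7/4, s = -3/4.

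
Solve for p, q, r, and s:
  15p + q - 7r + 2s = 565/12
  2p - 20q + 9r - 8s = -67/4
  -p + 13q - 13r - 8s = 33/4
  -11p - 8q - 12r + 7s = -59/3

p = 8/3, q = 1/2, r = -3/4, s = 2/3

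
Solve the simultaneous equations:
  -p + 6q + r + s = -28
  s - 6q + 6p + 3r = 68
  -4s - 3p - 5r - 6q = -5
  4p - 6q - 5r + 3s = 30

p = 6, q = -4, r = 3, s = -1

Row-reduce the augmented matrix:
R1 ← R1 / (-1).
R2 ← R2 − 6·R1.
R3 ← R3 + 3·R1.
R4 ← R4 − 4·R1.
R2 ← R2 / (30).
R1 ← R1 + 6·R2.
R3 ← R3 + 24·R2.
R4 ← R4 − 18·R2.
R3 ← R3 / (-4/5).
R1 ← R1 − 4/5·R3.
R2 ← R2 − 3/10·R3.
R4 ← R4 + 32/5·R3.
R4 ← R4 / (14).
R1 ← R1 + 1·R4.
R2 ← R2 + 7/24·R4.
R3 ← R3 − 7/4·R4.
Reading off the reduced rows gives p = 6, q = -4, r = 3, s = -1.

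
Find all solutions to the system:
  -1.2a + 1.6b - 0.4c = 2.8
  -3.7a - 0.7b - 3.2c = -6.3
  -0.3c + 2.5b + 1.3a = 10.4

a = 2, b = 3, c = -1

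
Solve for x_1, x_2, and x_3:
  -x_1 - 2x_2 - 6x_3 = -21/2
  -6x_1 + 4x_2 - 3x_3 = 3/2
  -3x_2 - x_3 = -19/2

Row-reduce the augmented matrix:
R1 ← R1 / (-1).
R2 ← R2 + 6·R1.
R2 ← R2 / (16).
R1 ← R1 − 2·R2.
R3 ← R3 + 3·R2.
R3 ← R3 / (83/16).
R1 ← R1 − 15/8·R3.
R2 ← R2 − 33/16·R3.
Reading off the reduced rows gives x_1 = 3/2, x_2 = 3, x_3 = 1/2.

x_1 = 3/2, x_2 = 3, x_3 = 1/2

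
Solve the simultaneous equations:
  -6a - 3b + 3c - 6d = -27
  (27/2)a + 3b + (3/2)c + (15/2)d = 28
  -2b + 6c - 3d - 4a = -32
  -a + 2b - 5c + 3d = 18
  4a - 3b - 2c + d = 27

Row-reduce:
R1 ← R1 / (-6).
R2 ← R2 − 27/2·R1.
R3 ← R3 + 4·R1.
R4 ← R4 + 1·R1.
R5 ← R5 − 4·R1.
R2 ← R2 / (-15/4).
R1 ← R1 − 1/2·R2.
R4 ← R4 − 5/2·R2.
R5 ← R5 + 5·R2.
R3 ← R3 / (4).
R1 ← R1 − 3/5·R3.
R2 ← R2 + 11/5·R3.
R5 ← R5 + 11·R3.
Swap R4 and R5.
R4 ← R4 / (31/4).
R1 ← R1 − 1/20·R4.
R2 ← R2 − 43/20·R4.
R3 ← R3 − 1/4·R4.
Row 5 reduces to 0 = 2/3, a contradiction. The system is inconsistent.

no solution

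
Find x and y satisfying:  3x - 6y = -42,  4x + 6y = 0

x = -6, y = 4

Row-reduce the augmented matrix:
R1 ← R1 / (3).
R2 ← R2 − 4·R1.
R2 ← R2 / (14).
R1 ← R1 + 2·R2.
Reading off the reduced rows gives x = -6, y = 4.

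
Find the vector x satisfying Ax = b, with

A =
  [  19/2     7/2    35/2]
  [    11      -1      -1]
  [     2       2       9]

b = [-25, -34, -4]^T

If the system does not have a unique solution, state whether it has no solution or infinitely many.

Row-reduce:
R1 ← R1 / (19/2).
R2 ← R2 − 11·R1.
R3 ← R3 − 2·R1.
R2 ← R2 / (-96/19).
R1 ← R1 − 7/19·R2.
R3 ← R3 − 24/19·R2.
Rank is 2 with 3 unknowns, leaving x_3 free.

infinitely many solutions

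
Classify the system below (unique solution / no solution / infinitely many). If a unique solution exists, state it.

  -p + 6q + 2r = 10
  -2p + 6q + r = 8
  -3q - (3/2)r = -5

Row-reduce:
R1 ← R1 / (-1).
R2 ← R2 + 2·R1.
R2 ← R2 / (-6).
R1 ← R1 + 6·R2.
R3 ← R3 + 3·R2.
Row 3 reduces to 0 = 1, a contradiction. The system is inconsistent.

no solution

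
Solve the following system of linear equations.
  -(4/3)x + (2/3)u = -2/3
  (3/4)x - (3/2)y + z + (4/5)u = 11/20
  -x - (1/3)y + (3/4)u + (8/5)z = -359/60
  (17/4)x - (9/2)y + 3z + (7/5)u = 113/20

Row-reduce:
R1 ← R1 / (-4/3).
R2 ← R2 − 3/4·R1.
R3 ← R3 + 1·R1.
R4 ← R4 − 17/4·R1.
R2 ← R2 / (-3/2).
R3 ← R3 + 1/3·R2.
R4 ← R4 + 9/2·R2.
R3 ← R3 / (62/45).
R2 ← R2 + 2/3·R3.
Row 4 reduces to 0 = 3, a contradiction. The system is inconsistent.

no solution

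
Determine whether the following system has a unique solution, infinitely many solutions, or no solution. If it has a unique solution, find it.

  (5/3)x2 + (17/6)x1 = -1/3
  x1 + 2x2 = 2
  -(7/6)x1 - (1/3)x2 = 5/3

Row-reduce:
R1 ← R1 / (17/6).
R2 ← R2 − 1·R1.
R3 ← R3 + 7/6·R1.
R2 ← R2 / (24/17).
R1 ← R1 − 10/17·R2.
R3 ← R3 − 6/17·R2.
Row 3 reduces to 0 = 1, a contradiction. The system is inconsistent.

no solution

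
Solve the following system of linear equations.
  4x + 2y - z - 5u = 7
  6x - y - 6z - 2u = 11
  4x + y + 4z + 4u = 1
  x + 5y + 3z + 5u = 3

Row-reduce the augmented matrix:
R1 ← R1 / (4).
R2 ← R2 − 6·R1.
R3 ← R3 − 4·R1.
R4 ← R4 − 1·R1.
R2 ← R2 / (-4).
R1 ← R1 − 1/2·R2.
R3 ← R3 + 1·R2.
R4 ← R4 − 9/2·R2.
R3 ← R3 / (49/8).
R1 ← R1 + 13/16·R3.
R2 ← R2 − 9/8·R3.
R4 ← R4 + 29/16·R3.
R4 ← R4 / (720/49).
R1 ← R1 − 22/49·R4.
R2 ← R2 + 136/49·R4.
R3 ← R3 − 61/49·R4.
Reading off the reduced rows gives x = 1, y = 1, z = -1, u = 0.

x = 1, y = 1, z = -1, u = 0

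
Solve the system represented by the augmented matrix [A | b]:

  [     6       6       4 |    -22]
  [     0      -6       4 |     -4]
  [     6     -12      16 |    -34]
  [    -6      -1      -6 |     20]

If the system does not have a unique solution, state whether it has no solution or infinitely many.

Row-reduce the augmented matrix:
R1 ← R1 / (6).
R3 ← R3 − 6·R1.
R4 ← R4 + 6·R1.
R2 ← R2 / (-6).
R1 ← R1 − 1·R2.
R3 ← R3 + 18·R2.
R4 ← R4 − 5·R2.
Swap R3 and R4.
R3 ← R3 / (4/3).
R1 ← R1 − 4/3·R3.
R2 ← R2 + 2/3·R3.
R4 reduces to 0 = 0, so the extra equation is consistent.
Reading off the reduced rows gives x_1 = 1, x_2 = -2, x_3 = -4.

x_1 = 1, x_2 = -2, x_3 = -4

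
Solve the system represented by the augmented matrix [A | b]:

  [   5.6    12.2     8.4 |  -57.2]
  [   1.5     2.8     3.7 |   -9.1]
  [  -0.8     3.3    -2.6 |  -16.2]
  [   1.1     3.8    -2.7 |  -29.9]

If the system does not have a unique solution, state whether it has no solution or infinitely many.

Row-reduce the augmented matrix:
R1 ← R1 / (28/5).
R2 ← R2 − 3/2·R1.
R3 ← R3 + 4/5·R1.
R4 ← R4 − 11/10·R1.
R2 ← R2 / (-131/280).
R1 ← R1 − 61/28·R2.
R3 ← R3 − 353/70·R2.
R4 ← R4 − 393/280·R2.
R3 ← R3 / (1864/131).
R1 ← R1 − 1081/131·R3.
R2 ← R2 + 406/131·R3.
R4 reduces to 0 = 0, so the extra equation is consistent.
Reading off the reduced rows gives x_1 = -6, x_2 = -4, x_3 = 3.

x_1 = -6, x_2 = -4, x_3 = 3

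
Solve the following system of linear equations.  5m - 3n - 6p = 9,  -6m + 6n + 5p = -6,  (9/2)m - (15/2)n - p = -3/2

Row-reduce:
R1 ← R1 / (5).
R2 ← R2 + 6·R1.
R3 ← R3 − 9/2·R1.
R2 ← R2 / (12/5).
R1 ← R1 + 3/5·R2.
R3 ← R3 + 24/5·R2.
Rank is 2 with 3 unknowns, leaving p free.

infinitely many solutions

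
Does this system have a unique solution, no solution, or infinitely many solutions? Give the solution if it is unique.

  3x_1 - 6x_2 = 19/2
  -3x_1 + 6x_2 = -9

Row-reduce:
R1 ← R1 / (3).
R2 ← R2 + 3·R1.
Row 2 reduces to 0 = 1/2, a contradiction. The system is inconsistent.

no solution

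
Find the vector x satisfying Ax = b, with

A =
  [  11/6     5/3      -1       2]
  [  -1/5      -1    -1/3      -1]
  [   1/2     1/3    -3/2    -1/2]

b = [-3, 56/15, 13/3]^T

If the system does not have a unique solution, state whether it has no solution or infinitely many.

Row-reduce:
R1 ← R1 / (11/6).
R2 ← R2 + 1/5·R1.
R3 ← R3 − 1/2·R1.
R2 ← R2 / (-9/11).
R1 ← R1 − 10/11·R2.
R3 ← R3 + 4/33·R2.
R3 ← R3 / (-941/810).
R1 ← R1 + 28/27·R3.
R2 ← R2 − 73/135·R3.
Rank is 3 with 4 unknowns, leaving x_4 free.

infinitely many solutions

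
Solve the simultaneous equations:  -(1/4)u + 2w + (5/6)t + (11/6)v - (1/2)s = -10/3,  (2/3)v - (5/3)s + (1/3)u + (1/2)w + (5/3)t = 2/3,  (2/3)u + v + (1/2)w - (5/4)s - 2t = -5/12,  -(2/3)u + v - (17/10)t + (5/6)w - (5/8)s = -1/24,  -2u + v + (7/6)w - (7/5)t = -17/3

no solution

Row-reduce:
R1 ← R1 / (-1/4).
R2 ← R2 − 1/3·R1.
R3 ← R3 − 2/3·R1.
R4 ← R4 + 2/3·R1.
R5 ← R5 + 2·R1.
R2 ← R2 / (28/9).
R1 ← R1 + 22/3·R2.
R3 ← R3 − 53/9·R2.
R4 ← R4 + 35/9·R2.
R5 ← R5 + 41/3·R2.
R3 ← R3 / (-9/56).
R1 ← R1 + 15/28·R3.
R2 ← R2 − 57/56·R3.
R4 ← R4 + 13/24·R3.
R5 ← R5 + 155/168·R3.
R4 ← R4 / (-5435/648).
R1 ← R1 + 173/18·R4.
R2 ← R2 − 391/36·R4.
R3 ← R3 + 308/27·R4.
R5 ← R5 + 5435/324·R4.
Row 5 reduces to 0 = -6, a contradiction. The system is inconsistent.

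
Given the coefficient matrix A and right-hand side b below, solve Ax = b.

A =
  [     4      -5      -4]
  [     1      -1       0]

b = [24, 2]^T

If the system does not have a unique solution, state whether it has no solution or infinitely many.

Row-reduce:
R1 ← R1 / (4).
R2 ← R2 − 1·R1.
R2 ← R2 / (1/4).
R1 ← R1 + 5/4·R2.
Rank is 2 with 3 unknowns, leaving x_3 free.

infinitely many solutions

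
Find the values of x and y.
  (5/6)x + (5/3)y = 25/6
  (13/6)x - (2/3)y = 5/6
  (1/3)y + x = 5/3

x = 1, y = 2

Row-reduce the augmented matrix:
R1 ← R1 / (5/6).
R2 ← R2 − 13/6·R1.
R3 ← R3 − 1·R1.
R2 ← R2 / (-5).
R1 ← R1 − 2·R2.
R3 ← R3 + 5/3·R2.
R3 reduces to 0 = 0, so the extra equation is consistent.
Reading off the reduced rows gives x = 1, y = 2.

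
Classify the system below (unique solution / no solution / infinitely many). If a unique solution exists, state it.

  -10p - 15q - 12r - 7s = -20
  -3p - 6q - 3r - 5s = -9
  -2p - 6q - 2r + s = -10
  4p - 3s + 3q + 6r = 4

Row-reduce:
R1 ← R1 / (-10).
R2 ← R2 + 3·R1.
R3 ← R3 + 2·R1.
R4 ← R4 − 4·R1.
R2 ← R2 / (-3/2).
R1 ← R1 − 3/2·R2.
R3 ← R3 + 3·R2.
R4 ← R4 + 3·R2.
R3 ← R3 / (-4/5).
R1 ← R1 − 9/5·R3.
R2 ← R2 + 2/5·R3.
Row 4 reduces to 0 = 2, a contradiction. The system is inconsistent.

no solution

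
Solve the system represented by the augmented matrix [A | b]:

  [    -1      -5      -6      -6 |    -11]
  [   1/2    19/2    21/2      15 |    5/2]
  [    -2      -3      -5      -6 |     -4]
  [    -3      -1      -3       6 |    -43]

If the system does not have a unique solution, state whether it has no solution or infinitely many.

Row-reduce:
R1 ← R1 / (-1).
R2 ← R2 − 1/2·R1.
R3 ← R3 + 2·R1.
R4 ← R4 + 3·R1.
R2 ← R2 / (7).
R1 ← R1 − 5·R2.
R3 ← R3 − 7·R2.
R4 ← R4 − 14·R2.
R3 ← R3 / (-1/2).
R1 ← R1 − 9/14·R3.
R2 ← R2 − 15/14·R3.
Row 4 reduces to 0 = -4, a contradiction. The system is inconsistent.

no solution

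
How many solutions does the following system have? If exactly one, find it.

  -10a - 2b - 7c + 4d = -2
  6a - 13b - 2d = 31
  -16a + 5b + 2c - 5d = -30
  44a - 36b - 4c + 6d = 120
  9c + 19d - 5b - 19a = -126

no solution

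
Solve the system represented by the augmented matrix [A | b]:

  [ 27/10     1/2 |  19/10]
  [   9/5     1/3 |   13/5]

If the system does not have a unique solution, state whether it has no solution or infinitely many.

no solution

Row-reduce:
R1 ← R1 / (27/10).
R2 ← R2 − 9/5·R1.
Row 2 reduces to 0 = 4/3, a contradiction. The system is inconsistent.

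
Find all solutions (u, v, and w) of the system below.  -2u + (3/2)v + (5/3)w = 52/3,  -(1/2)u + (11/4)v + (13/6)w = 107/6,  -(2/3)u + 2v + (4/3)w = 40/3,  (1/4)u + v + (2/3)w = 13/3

no solution

Row-reduce:
R1 ← R1 / (-2).
R2 ← R2 + 1/2·R1.
R3 ← R3 + 2/3·R1.
R4 ← R4 − 1/4·R1.
R2 ← R2 / (19/8).
R1 ← R1 + 3/4·R2.
R3 ← R3 − 3/2·R2.
R4 ← R4 − 19/16·R2.
R3 ← R3 / (-56/171).
R1 ← R1 + 16/57·R3.
R2 ← R2 − 14/19·R3.
Row 4 reduces to 0 = -1/4, a contradiction. The system is inconsistent.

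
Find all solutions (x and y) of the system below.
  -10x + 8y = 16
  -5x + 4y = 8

Row-reduce:
R1 ← R1 / (-10).
R2 ← R2 + 5·R1.
Rank is 1 with 2 unknowns, leaving y free.

infinitely many solutions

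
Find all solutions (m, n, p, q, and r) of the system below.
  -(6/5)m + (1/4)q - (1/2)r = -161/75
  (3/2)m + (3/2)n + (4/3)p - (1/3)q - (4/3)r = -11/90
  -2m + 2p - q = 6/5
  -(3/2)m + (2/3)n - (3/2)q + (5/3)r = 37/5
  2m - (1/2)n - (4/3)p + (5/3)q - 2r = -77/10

m = 2/5, n = 1, p = -1/3, q = -8/3, r = 2

Row-reduce the augmented matrix:
R1 ← R1 / (-6/5).
R2 ← R2 − 3/2·R1.
R3 ← R3 + 2·R1.
R4 ← R4 + 3/2·R1.
R5 ← R5 − 2·R1.
R2 ← R2 / (3/2).
R4 ← R4 − 2/3·R2.
R5 ← R5 + 1/2·R2.
R3 ← R3 / (2).
R2 ← R2 − 8/9·R3.
R4 ← R4 + 16/27·R3.
R5 ← R5 + 8/9·R3.
R4 ← R4 / (-2881/1296).
R1 ← R1 + 5/24·R4.
R2 ← R2 − 133/216·R4.
R3 ← R3 + 17/24·R4.
R5 ← R5 − 625/432·R4.
R5 ← R5 / (-7754/8643).
R1 ← R1 − 280/2881·R5.
R2 ← R2 + 2108/2881·R5.
R3 ← R3 + 1929/2881·R5.
R4 ← R4 + 4418/2881·R5.
Reading off the reduced rows gives m = 2/5, n = 1, p = -1/3, q = -8/3, r = 2.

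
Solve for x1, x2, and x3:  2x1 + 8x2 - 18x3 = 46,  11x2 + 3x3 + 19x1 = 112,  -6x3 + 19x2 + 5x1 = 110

Row-reduce the augmented matrix:
R1 ← R1 / (2).
R2 ← R2 − 19·R1.
R3 ← R3 − 5·R1.
R2 ← R2 / (-65).
R1 ← R1 − 4·R2.
R3 ← R3 + 1·R2.
R3 ← R3 / (2361/65).
R1 ← R1 − 111/65·R3.
R2 ← R2 + 174/65·R3.
Reading off the reduced rows gives x1 = 3, x2 = 5, x3 = 0.

x1 = 3, x2 = 5, x3 = 0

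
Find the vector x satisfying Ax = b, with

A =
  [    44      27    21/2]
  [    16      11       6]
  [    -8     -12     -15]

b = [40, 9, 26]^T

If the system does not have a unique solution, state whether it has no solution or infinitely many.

infinitely many solutions

Row-reduce:
R1 ← R1 / (44).
R2 ← R2 − 16·R1.
R3 ← R3 + 8·R1.
R2 ← R2 / (13/11).
R1 ← R1 − 27/44·R2.
R3 ← R3 + 78/11·R2.
Rank is 2 with 3 unknowns, leaving x_3 free.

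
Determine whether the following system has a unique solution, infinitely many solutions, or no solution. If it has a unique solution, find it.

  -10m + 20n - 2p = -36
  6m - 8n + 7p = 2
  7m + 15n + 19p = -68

Row-reduce the augmented matrix:
R1 ← R1 / (-10).
R2 ← R2 − 6·R1.
R3 ← R3 − 7·R1.
R2 ← R2 / (4).
R1 ← R1 + 2·R2.
R3 ← R3 − 29·R2.
R3 ← R3 / (-489/20).
R1 ← R1 − 31/10·R3.
R2 ← R2 − 29/20·R3.
Reading off the reduced rows gives m = 0, n = -2, p = -2.

m = 0, n = -2, p = -2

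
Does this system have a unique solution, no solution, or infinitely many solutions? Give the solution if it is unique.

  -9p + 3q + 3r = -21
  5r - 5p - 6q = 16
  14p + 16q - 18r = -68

p = 4, q = -1, r = 6

Row-reduce the augmented matrix:
R1 ← R1 / (-9).
R2 ← R2 + 5·R1.
R3 ← R3 − 14·R1.
R2 ← R2 / (-23/3).
R1 ← R1 + 1/3·R2.
R3 ← R3 − 62/3·R2.
R3 ← R3 / (-100/23).
R1 ← R1 + 11/23·R3.
R2 ← R2 + 10/23·R3.
Reading off the reduced rows gives p = 4, q = -1, r = 6.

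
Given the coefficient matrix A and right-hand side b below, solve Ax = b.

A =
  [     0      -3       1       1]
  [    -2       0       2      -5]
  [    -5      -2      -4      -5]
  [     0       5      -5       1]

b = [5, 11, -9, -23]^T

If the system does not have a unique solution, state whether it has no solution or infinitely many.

x_1 = 4, x_2 = -2, x_3 = 2, x_4 = -3

Row-reduce the augmented matrix:
Swap R1 and R2.
R1 ← R1 / (-2).
R3 ← R3 + 5·R1.
R2 ← R2 / (-3).
R3 ← R3 + 2·R2.
R4 ← R4 − 5·R2.
R3 ← R3 / (-29/3).
R1 ← R1 + 1·R3.
R2 ← R2 + 1/3·R3.
R4 ← R4 + 10/3·R3.
R4 ← R4 / (9/29).
R1 ← R1 − 52/29·R4.
R2 ← R2 + 33/58·R4.
R3 ← R3 + 41/58·R4.
Reading off the reduced rows gives x_1 = 4, x_2 = -2, x_3 = 2, x_4 = -3.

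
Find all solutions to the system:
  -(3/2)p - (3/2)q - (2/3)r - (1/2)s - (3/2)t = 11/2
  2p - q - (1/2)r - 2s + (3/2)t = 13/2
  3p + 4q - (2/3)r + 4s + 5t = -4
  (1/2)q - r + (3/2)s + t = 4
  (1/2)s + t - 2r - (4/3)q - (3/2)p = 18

no solution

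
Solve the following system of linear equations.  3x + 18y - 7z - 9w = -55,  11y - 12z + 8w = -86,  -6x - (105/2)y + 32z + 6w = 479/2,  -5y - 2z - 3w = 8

Row-reduce:
R1 ← R1 / (3).
R3 ← R3 + 6·R1.
R2 ← R2 / (11).
R1 ← R1 − 6·R2.
R3 ← R3 + 33/2·R2.
R4 ← R4 + 5·R2.
Swap R3 and R4.
R3 ← R3 / (-82/11).
R1 ← R1 − 139/33·R3.
R2 ← R2 + 12/11·R3.
Row 4 reduces to 0 = 1/2, a contradiction. The system is inconsistent.

no solution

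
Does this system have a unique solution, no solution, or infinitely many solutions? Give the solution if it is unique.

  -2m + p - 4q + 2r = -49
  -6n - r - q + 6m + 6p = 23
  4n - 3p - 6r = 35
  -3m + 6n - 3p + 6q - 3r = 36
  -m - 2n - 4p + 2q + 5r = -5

m = 6, n = -1, p = -3, q = 6, r = -5

Row-reduce the augmented matrix:
R1 ← R1 / (-2).
R2 ← R2 − 6·R1.
R4 ← R4 + 3·R1.
R5 ← R5 + 1·R1.
R2 ← R2 / (-6).
R3 ← R3 − 4·R2.
R4 ← R4 − 6·R2.
R5 ← R5 + 2·R2.
R3 ← R3 / (3).
R1 ← R1 + 1/2·R3.
R2 ← R2 + 3/2·R3.
R4 ← R4 − 9/2·R3.
R5 ← R5 + 15/2·R3.
R4 ← R4 / (12).
R1 ← R1 − 5/9·R4.
R2 ← R2 + 13/6·R4.
R3 ← R3 + 26/9·R4.
R5 ← R5 + 40/3·R4.
R5 ← R5 / (-1).
R1 ← R1 + 19/12·R5.
R2 ← R2 + 13/8·R5.
R3 ← R3 + 1/6·R5.
R4 ← R4 − 1/4·R5.
Reading off the reduced rows gives m = 6, n = -1, p = -3, q = 6, r = -5.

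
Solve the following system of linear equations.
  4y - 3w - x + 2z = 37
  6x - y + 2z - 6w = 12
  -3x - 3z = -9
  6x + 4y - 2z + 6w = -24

x = -2, y = 4, z = 5, w = -3

Row-reduce the augmented matrix:
R1 ← R1 / (-1).
R2 ← R2 − 6·R1.
R3 ← R3 + 3·R1.
R4 ← R4 − 6·R1.
R2 ← R2 / (23).
R1 ← R1 + 4·R2.
R3 ← R3 + 12·R2.
R4 ← R4 − 28·R2.
R3 ← R3 / (-39/23).
R1 ← R1 − 10/23·R3.
R2 ← R2 − 14/23·R3.
R4 ← R4 + 162/23·R3.
R4 ← R4 / (414/13).
R1 ← R1 + 27/13·R4.
R2 ← R2 + 30/13·R4.
R3 ← R3 − 27/13·R4.
Reading off the reduced rows gives x = -2, y = 4, z = 5, w = -3.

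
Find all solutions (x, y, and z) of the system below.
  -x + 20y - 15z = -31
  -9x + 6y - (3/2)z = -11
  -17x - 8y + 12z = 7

no solution

Row-reduce:
R1 ← R1 / (-1).
R2 ← R2 + 9·R1.
R3 ← R3 + 17·R1.
R2 ← R2 / (-174).
R1 ← R1 + 20·R2.
R3 ← R3 + 348·R2.
Row 3 reduces to 0 = -2, a contradiction. The system is inconsistent.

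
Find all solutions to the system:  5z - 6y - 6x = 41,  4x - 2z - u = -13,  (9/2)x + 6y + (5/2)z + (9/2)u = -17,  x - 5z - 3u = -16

Row-reduce:
R1 ← R1 / (-6).
R2 ← R2 − 4·R1.
R3 ← R3 − 9/2·R1.
R4 ← R4 − 1·R1.
R2 ← R2 / (-4).
R1 ← R1 − 1·R2.
R3 ← R3 − 3/2·R2.
R4 ← R4 + 1·R2.
R3 ← R3 / (27/4).
R1 ← R1 + 1/2·R3.
R2 ← R2 + 1/3·R3.
R4 ← R4 + 9/2·R3.
Rank is 3 with 4 unknowns, leaving u free.

infinitely many solutions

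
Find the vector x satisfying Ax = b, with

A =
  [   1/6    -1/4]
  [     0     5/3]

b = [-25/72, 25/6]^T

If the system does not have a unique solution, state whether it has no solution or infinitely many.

x_1 = 5/3, x_2 = 5/2

Row-reduce the augmented matrix:
R1 ← R1 / (1/6).
R2 ← R2 / (5/3).
R1 ← R1 + 3/2·R2.
Reading off the reduced rows gives x_1 = 5/3, x_2 = 5/2.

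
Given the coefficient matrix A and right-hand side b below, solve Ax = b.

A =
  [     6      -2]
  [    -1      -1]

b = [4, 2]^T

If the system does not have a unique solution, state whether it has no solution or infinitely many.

Row-reduce the augmented matrix:
R1 ← R1 / (6).
R2 ← R2 + 1·R1.
R2 ← R2 / (-4/3).
R1 ← R1 + 1/3·R2.
Reading off the reduced rows gives x_1 = 0, x_2 = -2.

x_1 = 0, x_2 = -2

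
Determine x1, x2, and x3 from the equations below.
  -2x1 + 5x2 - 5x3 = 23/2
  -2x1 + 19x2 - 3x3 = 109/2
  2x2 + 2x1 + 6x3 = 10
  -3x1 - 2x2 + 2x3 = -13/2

Row-reduce the augmented matrix:
R1 ← R1 / (-2).
R2 ← R2 + 2·R1.
R3 ← R3 − 2·R1.
R4 ← R4 + 3·R1.
R2 ← R2 / (14).
R1 ← R1 + 5/2·R2.
R3 ← R3 − 7·R2.
R4 ← R4 + 19/2·R2.
Swap R3 and R4.
R3 ← R3 / (76/7).
R1 ← R1 − 20/7·R3.
R2 ← R2 − 1/7·R3.
R4 reduces to 0 = 0, so the extra equation is consistent.
Reading off the reduced rows gives x1 = 1/2, x2 = 3, x3 = 1/2.

x1 = 1/2, x2 = 3, x3 = 1/2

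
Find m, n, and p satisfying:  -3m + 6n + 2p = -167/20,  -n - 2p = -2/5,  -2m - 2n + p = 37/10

m = 1/4, n = -8/5, p = 1

Row-reduce the augmented matrix:
R1 ← R1 / (-3).
R3 ← R3 + 2·R1.
R2 ← R2 / (-1).
R1 ← R1 + 2·R2.
R3 ← R3 + 6·R2.
R3 ← R3 / (35/3).
R1 ← R1 − 10/3·R3.
R2 ← R2 − 2·R3.
Reading off the reduced rows gives m = 1/4, n = -8/5, p = 1.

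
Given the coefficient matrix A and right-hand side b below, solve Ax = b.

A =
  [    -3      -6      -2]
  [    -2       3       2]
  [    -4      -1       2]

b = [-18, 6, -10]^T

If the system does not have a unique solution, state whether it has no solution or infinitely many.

x_1 = 0, x_2 = 4, x_3 = -3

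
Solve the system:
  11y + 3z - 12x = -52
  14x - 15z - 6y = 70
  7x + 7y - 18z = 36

x = 2, y = -2, z = -2

Row-reduce the augmented matrix:
R1 ← R1 / (-12).
R2 ← R2 − 14·R1.
R3 ← R3 − 7·R1.
R2 ← R2 / (41/6).
R1 ← R1 + 11/12·R2.
R3 ← R3 − 161/12·R2.
R3 ← R3 / (519/82).
R1 ← R1 + 147/82·R3.
R2 ← R2 + 69/41·R3.
Reading off the reduced rows gives x = 2, y = -2, z = -2.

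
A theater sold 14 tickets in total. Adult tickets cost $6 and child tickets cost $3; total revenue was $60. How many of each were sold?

Let a = adult tickets, c = child tickets.
  a + c = 14
  6a + 3c = 60
Row-reduce the augmented matrix:
R2 ← R2 − 6·R1.
R2 ← R2 / (-3).
R1 ← R1 − 1·R2.
Reading off the reduced rows gives a = 6, c = 8.

adult tickets: 6, child tickets: 8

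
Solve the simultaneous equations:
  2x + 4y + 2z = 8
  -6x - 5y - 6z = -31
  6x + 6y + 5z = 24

Row-reduce the augmented matrix:
R1 ← R1 / (2).
R2 ← R2 + 6·R1.
R3 ← R3 − 6·R1.
R2 ← R2 / (7).
R1 ← R1 − 2·R2.
R3 ← R3 + 6·R2.
R3 ← R3 / (-1).
R1 ← R1 − 1·R3.
Reading off the reduced rows gives x = 0, y = -1, z = 6.

x = 0, y = -1, z = 6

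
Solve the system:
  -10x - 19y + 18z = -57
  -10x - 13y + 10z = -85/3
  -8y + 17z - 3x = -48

Row-reduce the augmented matrix:
R1 ← R1 / (-10).
R2 ← R2 + 10·R1.
R3 ← R3 + 3·R1.
R2 ← R2 / (6).
R1 ← R1 − 19/10·R2.
R3 ← R3 + 23/10·R2.
R3 ← R3 / (128/15).
R1 ← R1 − 11/15·R3.
R2 ← R2 + 4/3·R3.
Reading off the reduced rows gives x = -5/3, y = 5/3, z = -7/3.

x = -5/3, y = 5/3, z = -7/3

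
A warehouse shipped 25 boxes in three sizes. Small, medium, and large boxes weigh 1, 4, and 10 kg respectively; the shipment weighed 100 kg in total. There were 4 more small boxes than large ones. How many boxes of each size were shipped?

small boxes: 8, medium boxes: 13, large boxes: 4

Let s = small boxes, m = medium boxes, l = large boxes.
  s + m + l = 25
  s + 4m + 10l = 100
  s - l = 4
Row-reduce the augmented matrix:
R2 ← R2 − 1·R1.
R3 ← R3 − 1·R1.
R2 ← R2 / (3).
R1 ← R1 − 1·R2.
R3 ← R3 + 1·R2.
R1 ← R1 + 2·R3.
R2 ← R2 − 3·R3.
Reading off the reduced rows gives s = 8, m = 13, l = 4.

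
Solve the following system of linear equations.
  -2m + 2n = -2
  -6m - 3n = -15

m = 2, n = 1

Row-reduce the augmented matrix:
R1 ← R1 / (-2).
R2 ← R2 + 6·R1.
R2 ← R2 / (-9).
R1 ← R1 + 1·R2.
Reading off the reduced rows gives m = 2, n = 1.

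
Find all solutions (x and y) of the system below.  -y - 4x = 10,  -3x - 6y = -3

Row-reduce the augmented matrix:
R1 ← R1 / (-4).
R2 ← R2 + 3·R1.
R2 ← R2 / (-21/4).
R1 ← R1 − 1/4·R2.
Reading off the reduced rows gives x = -3, y = 2.

x = -3, y = 2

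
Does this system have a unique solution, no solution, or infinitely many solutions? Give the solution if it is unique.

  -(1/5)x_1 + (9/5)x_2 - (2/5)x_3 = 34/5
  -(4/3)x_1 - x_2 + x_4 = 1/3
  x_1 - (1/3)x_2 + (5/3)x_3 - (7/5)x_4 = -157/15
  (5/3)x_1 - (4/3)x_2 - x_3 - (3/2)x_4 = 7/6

x_1 = -4, x_2 = 2, x_3 = -6, x_4 = -3

Row-reduce the augmented matrix:
R1 ← R1 / (-1/5).
R2 ← R2 + 4/3·R1.
R3 ← R3 − 1·R1.
R4 ← R4 − 5/3·R1.
R2 ← R2 / (-13).
R1 ← R1 + 9·R2.
R3 ← R3 − 26/3·R2.
R4 ← R4 − 41/3·R2.
R3 ← R3 / (13/9).
R1 ← R1 − 2/13·R3.
R2 ← R2 + 8/39·R3.
R4 ← R4 + 179/117·R3.
R4 ← R4 / (-2071/1690).
R1 ← R1 + 519/845·R4.
R2 ← R2 + 153/845·R4.
R3 ← R3 + 33/65·R4.
Reading off the reduced rows gives x_1 = -4, x_2 = 2, x_3 = -6, x_4 = -3.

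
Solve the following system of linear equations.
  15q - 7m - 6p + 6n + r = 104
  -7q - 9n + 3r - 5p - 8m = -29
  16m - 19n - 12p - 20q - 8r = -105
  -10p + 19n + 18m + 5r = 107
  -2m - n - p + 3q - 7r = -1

Row-reduce the augmented matrix:
R1 ← R1 / (-7).
R2 ← R2 + 8·R1.
R3 ← R3 − 16·R1.
R4 ← R4 − 18·R1.
R5 ← R5 + 2·R1.
R2 ← R2 / (-111/7).
R1 ← R1 + 6/7·R2.
R3 ← R3 + 37/7·R2.
R4 ← R4 − 241/7·R2.
R5 ← R5 + 19/7·R2.
R3 ← R3 / (-79/3).
R1 ← R1 − 28/37·R3.
R2 ← R2 + 13/111·R3.
R4 ← R4 + 2375/111·R3.
R5 ← R5 − 44/111·R3.
R4 ← R4 / (-93516/2923).
R1 ← R1 + 573/2923·R4.
R2 ← R2 − 4160/2923·R4.
R3 ← R3 + 67/79·R4.
R5 ← R5 − 9304/2923·R4.
R5 ← R5 / (-141034/23379).
R1 ← R1 + 16455/31172·R5.
R2 ← R2 − 15340/23379·R5.
R3 ← R3 + 19031/93516·R5.
R4 ← R4 + 48959/93516·R5.
Reading off the reduced rows gives m = 0, n = 3, p = -4, q = 4, r = 2.

m = 0, n = 3, p = -4, q = 4, r = 2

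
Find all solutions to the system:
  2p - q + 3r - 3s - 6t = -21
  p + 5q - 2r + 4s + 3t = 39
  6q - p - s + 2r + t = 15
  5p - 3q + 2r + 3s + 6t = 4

infinitely many solutions

Row-reduce:
R1 ← R1 / (2).
R2 ← R2 − 1·R1.
R3 ← R3 + 1·R1.
R4 ← R4 − 5·R1.
R2 ← R2 / (11/2).
R1 ← R1 + 1/2·R2.
R3 ← R3 − 11/2·R2.
R4 ← R4 + 1/2·R2.
R3 ← R3 / (7).
R1 ← R1 − 13/11·R3.
R2 ← R2 + 7/11·R3.
R4 ← R4 + 64/11·R3.
R4 ← R4 / (335/77).
R1 ← R1 − 27/77·R4.
R2 ← R2 − 3/11·R4.
R3 ← R3 + 8/7·R4.
Rank is 4 with 5 unknowns, leaving t free.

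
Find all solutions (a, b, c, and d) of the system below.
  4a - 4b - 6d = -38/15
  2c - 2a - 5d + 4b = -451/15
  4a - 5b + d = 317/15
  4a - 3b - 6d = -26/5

a = 6/5, b = -8/3, c = -1, d = 3

Row-reduce the augmented matrix:
R1 ← R1 / (4).
R2 ← R2 + 2·R1.
R3 ← R3 − 4·R1.
R4 ← R4 − 4·R1.
R2 ← R2 / (2).
R1 ← R1 + 1·R2.
R3 ← R3 + 1·R2.
R4 ← R4 − 1·R2.
R1 ← R1 − 1·R3.
R2 ← R2 − 1·R3.
R4 ← R4 + 1·R3.
R4 ← R4 / (7).
R1 ← R1 + 17/2·R4.
R2 ← R2 + 7·R4.
R3 ← R3 − 3·R4.
Reading off the reduced rows gives a = 6/5, b = -8/3, c = -1, d = 3.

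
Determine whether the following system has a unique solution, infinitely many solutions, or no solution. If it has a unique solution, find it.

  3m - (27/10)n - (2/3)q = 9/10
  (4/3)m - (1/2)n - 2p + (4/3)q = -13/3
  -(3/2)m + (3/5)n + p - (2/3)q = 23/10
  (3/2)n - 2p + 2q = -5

no solution

Row-reduce:
R1 ← R1 / (3).
R2 ← R2 − 4/3·R1.
R3 ← R3 + 3/2·R1.
R2 ← R2 / (7/10).
R1 ← R1 + 9/10·R2.
R3 ← R3 + 3/4·R2.
R4 ← R4 − 3/2·R2.
R3 ← R3 / (-8/7).
R1 ← R1 + 18/7·R3.
R2 ← R2 + 20/7·R3.
R4 ← R4 − 16/7·R3.
Row 4 reduces to 0 = 1/2, a contradiction. The system is inconsistent.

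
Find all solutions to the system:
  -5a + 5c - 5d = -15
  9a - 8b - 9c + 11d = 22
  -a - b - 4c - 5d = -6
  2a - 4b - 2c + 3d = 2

no solution

Row-reduce:
R1 ← R1 / (-5).
R2 ← R2 − 9·R1.
R3 ← R3 + 1·R1.
R4 ← R4 − 2·R1.
R2 ← R2 / (-8).
R3 ← R3 + 1·R2.
R4 ← R4 + 4·R2.
R3 ← R3 / (-5).
R1 ← R1 + 1·R3.
Row 4 reduces to 0 = -3/2, a contradiction. The system is inconsistent.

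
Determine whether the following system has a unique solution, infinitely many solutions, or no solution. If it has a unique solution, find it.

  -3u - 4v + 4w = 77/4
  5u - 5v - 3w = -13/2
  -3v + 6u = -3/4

Row-reduce the augmented matrix:
R1 ← R1 / (-3).
R2 ← R2 − 5·R1.
R3 ← R3 − 6·R1.
R2 ← R2 / (-35/3).
R1 ← R1 − 4/3·R2.
R3 ← R3 + 11·R2.
R3 ← R3 / (159/35).
R1 ← R1 + 32/35·R3.
R2 ← R2 + 11/35·R3.
Reading off the reduced rows gives u = -3/4, v = -5/4, w = 3.

u = -3/4, v = -5/4, w = 3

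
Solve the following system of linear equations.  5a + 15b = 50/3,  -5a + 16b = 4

Row-reduce the augmented matrix:
R1 ← R1 / (5).
R2 ← R2 + 5·R1.
R2 ← R2 / (31).
R1 ← R1 − 3·R2.
Reading off the reduced rows gives a = 4/3, b = 2/3.

a = 4/3, b = 2/3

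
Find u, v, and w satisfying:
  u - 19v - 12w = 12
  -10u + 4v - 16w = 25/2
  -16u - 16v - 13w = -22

Row-reduce the augmented matrix:
R2 ← R2 + 10·R1.
R3 ← R3 + 16·R1.
R2 ← R2 / (-186).
R1 ← R1 + 19·R2.
R3 ← R3 + 320·R2.
R3 ← R3 / (2695/93).
R1 ← R1 − 176/93·R3.
R2 ← R2 − 68/93·R3.
Reading off the reduced rows gives u = 9/4, v = 3/4, w = -2.

u = 9/4, v = 3/4, w = -2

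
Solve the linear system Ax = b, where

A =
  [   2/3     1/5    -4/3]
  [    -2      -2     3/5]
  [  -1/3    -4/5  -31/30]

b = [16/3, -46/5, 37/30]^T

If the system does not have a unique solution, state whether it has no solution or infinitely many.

no solution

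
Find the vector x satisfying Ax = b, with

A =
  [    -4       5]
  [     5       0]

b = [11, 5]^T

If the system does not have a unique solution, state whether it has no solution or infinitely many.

x_1 = 1, x_2 = 3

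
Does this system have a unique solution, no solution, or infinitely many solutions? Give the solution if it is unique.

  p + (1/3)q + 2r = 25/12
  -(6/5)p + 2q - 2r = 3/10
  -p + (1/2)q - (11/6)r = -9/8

Row-reduce the augmented matrix:
R2 ← R2 + 6/5·R1.
R3 ← R3 + 1·R1.
R2 ← R2 / (12/5).
R1 ← R1 − 1/3·R2.
R3 ← R3 − 5/6·R2.
R3 ← R3 / (1/36).
R1 ← R1 − 35/18·R3.
R2 ← R2 − 1/6·R3.
Reading off the reduced rows gives p = 8/3, q = 5/4, r = -1/2.

p = 8/3, q = 5/4, r = -1/2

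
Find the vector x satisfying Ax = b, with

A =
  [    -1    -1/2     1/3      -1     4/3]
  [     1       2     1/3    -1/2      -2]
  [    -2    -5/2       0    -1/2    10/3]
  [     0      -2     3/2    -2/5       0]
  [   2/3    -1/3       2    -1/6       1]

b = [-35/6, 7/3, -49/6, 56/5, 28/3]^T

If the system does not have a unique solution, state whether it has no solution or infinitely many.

Row-reduce:
R1 ← R1 / (-1).
R2 ← R2 − 1·R1.
R3 ← R3 + 2·R1.
R5 ← R5 − 2/3·R1.
R2 ← R2 / (3/2).
R1 ← R1 − 1/2·R2.
R3 ← R3 + 3/2·R2.
R4 ← R4 + 2·R2.
R5 ← R5 + 2/3·R2.
Swap R3 and R4.
R3 ← R3 / (43/18).
R1 ← R1 + 5/9·R3.
R2 ← R2 − 4/9·R3.
R5 ← R5 − 68/27·R3.
Swap R4 and R5.
R4 ← R4 / (443/430).
R1 ← R1 − 81/86·R4.
R2 ← R2 + 119/215·R4.
R3 ← R3 + 216/215·R4.
Rank is 4 with 5 unknowns, leaving x_5 free.

infinitely many solutions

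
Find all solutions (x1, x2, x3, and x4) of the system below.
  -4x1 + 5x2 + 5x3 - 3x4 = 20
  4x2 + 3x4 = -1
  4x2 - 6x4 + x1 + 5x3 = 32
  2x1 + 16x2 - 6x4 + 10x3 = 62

Row-reduce:
R1 ← R1 / (-4).
R3 ← R3 − 1·R1.
R4 ← R4 − 2·R1.
R2 ← R2 / (4).
R1 ← R1 + 5/4·R2.
R3 ← R3 − 21/4·R2.
R4 ← R4 − 37/2·R2.
R3 ← R3 / (25/4).
R1 ← R1 + 5/4·R3.
R4 ← R4 − 25/2·R3.
Rank is 3 with 4 unknowns, leaving x4 free.

infinitely many solutions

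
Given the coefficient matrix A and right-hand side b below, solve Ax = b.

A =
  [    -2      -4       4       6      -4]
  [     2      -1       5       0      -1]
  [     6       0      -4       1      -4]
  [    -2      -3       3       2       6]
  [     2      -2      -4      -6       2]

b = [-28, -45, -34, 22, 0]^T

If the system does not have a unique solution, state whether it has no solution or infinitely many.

Row-reduce the augmented matrix:
R1 ← R1 / (-2).
R2 ← R2 − 2·R1.
R3 ← R3 − 6·R1.
R4 ← R4 + 2·R1.
R5 ← R5 − 2·R1.
R2 ← R2 / (-5).
R1 ← R1 − 2·R2.
R3 ← R3 + 12·R2.
R4 ← R4 − 1·R2.
R5 ← R5 + 6·R2.
R3 ← R3 / (-68/5).
R1 ← R1 − 8/5·R3.
R2 ← R2 + 9/5·R3.
R4 ← R4 − 4/5·R3.
R5 ← R5 + 54/5·R3.
R4 ← R4 / (-43/17).
R1 ← R1 + 1/17·R4.
R2 ← R2 + 123/68·R4.
R3 ← R3 + 23/68·R4.
R5 ← R5 + 369/34·R4.
R5 ← R5 / (-2617/86).
R1 ← R1 + 29/43·R5.
R2 ← R2 + 815/172·R5.
R3 ← R3 + 151/172·R5.
R4 ← R4 + 149/43·R5.
Reading off the reduced rows gives x_1 = -6, x_2 = 3, x_3 = -5, x_4 = 2, x_5 = 5.

x_1 = -6, x_2 = 3, x_3 = -5, x_4 = 2, x_5 = 5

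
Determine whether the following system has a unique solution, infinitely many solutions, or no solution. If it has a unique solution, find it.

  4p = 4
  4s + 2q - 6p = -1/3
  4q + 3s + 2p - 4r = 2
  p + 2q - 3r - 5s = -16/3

Row-reduce the augmented matrix:
R1 ← R1 / (4).
R2 ← R2 + 6·R1.
R3 ← R3 − 2·R1.
R4 ← R4 − 1·R1.
R2 ← R2 / (2).
R3 ← R3 − 4·R2.
R4 ← R4 − 2·R2.
R3 ← R3 / (-4).
R4 ← R4 + 3·R3.
R4 ← R4 / (-21/4).
R2 ← R2 − 2·R4.
R3 ← R3 − 5/4·R4.
Reading off the reduced rows gives p = 1, q = 3/2, r = 2, s = 2/3.

p = 1, q = 3/2, r = 2, s = 2/3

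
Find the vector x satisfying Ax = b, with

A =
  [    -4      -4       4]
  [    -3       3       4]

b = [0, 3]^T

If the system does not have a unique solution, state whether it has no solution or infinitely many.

infinitely many solutions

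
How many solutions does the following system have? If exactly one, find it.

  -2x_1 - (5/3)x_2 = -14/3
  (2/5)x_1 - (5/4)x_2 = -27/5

x_1 = -1, x_2 = 4

Row-reduce the augmented matrix:
R1 ← R1 / (-2).
R2 ← R2 − 2/5·R1.
R2 ← R2 / (-19/12).
R1 ← R1 − 5/6·R2.
Reading off the reduced rows gives x_1 = -1, x_2 = 4.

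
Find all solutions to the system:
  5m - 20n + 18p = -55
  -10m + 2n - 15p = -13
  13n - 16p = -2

Row-reduce the augmented matrix:
R1 ← R1 / (5).
R2 ← R2 + 10·R1.
R2 ← R2 / (-38).
R1 ← R1 + 4·R2.
R3 ← R3 − 13·R2.
R3 ← R3 / (-335/38).
R1 ← R1 − 132/95·R3.
R2 ← R2 + 21/38·R3.
Reading off the reduced rows gives m = -5, n = 6, p = 5.

m = -5, n = 6, p = 5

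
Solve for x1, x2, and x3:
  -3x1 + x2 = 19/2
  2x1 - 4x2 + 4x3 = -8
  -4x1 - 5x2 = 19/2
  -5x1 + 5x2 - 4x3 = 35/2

Row-reduce the augmented matrix:
R1 ← R1 / (-3).
R2 ← R2 − 2·R1.
R3 ← R3 + 4·R1.
R4 ← R4 + 5·R1.
R2 ← R2 / (-10/3).
R1 ← R1 + 1/3·R2.
R3 ← R3 + 19/3·R2.
R4 ← R4 − 10/3·R2.
R3 ← R3 / (-38/5).
R1 ← R1 + 2/5·R3.
R2 ← R2 + 6/5·R3.
R4 reduces to 0 = 0, so the extra equation is consistent.
Reading off the reduced rows gives x1 = -3, x2 = 1/2, x3 = 0.

x1 = -3, x2 = 1/2, x3 = 0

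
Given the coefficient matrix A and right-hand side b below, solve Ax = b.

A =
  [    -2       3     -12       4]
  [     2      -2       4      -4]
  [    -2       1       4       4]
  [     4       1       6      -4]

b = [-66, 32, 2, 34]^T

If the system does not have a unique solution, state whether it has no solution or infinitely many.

Row-reduce:
R1 ← R1 / (-2).
R2 ← R2 − 2·R1.
R3 ← R3 + 2·R1.
R4 ← R4 − 4·R1.
R1 ← R1 + 3/2·R2.
R3 ← R3 + 2·R2.
R4 ← R4 − 7·R2.
Swap R3 and R4.
R3 ← R3 / (38).
R1 ← R1 + 6·R3.
R2 ← R2 + 8·R3.
Rank is 3 with 4 unknowns, leaving x_4 free.

infinitely many solutions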